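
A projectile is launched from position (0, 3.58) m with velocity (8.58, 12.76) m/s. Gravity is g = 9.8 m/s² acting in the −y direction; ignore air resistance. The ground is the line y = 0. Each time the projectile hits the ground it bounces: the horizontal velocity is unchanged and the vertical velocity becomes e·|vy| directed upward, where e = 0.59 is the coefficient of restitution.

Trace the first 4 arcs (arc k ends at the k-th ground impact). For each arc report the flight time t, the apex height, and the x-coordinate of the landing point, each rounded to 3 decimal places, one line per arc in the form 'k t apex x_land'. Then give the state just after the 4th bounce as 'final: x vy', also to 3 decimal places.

Arc 1: start y=3.580, vy=12.760 → t=2.860, apex=11.887, x_land=24.535, impact vy=-15.264
  bounce: vy ← 0.59·15.264 = 9.006
Arc 2: start y=0.000, vy=9.006 → t=1.838, apex=4.138, x_land=40.304, impact vy=-9.006
  bounce: vy ← 0.59·9.006 = 5.313
Arc 3: start y=0.000, vy=5.313 → t=1.084, apex=1.440, x_land=49.608, impact vy=-5.313
  bounce: vy ← 0.59·5.313 = 3.135
Arc 4: start y=0.000, vy=3.135 → t=0.640, apex=0.501, x_land=55.097, impact vy=-3.135
  bounce: vy ← 0.59·3.135 = 1.850

1 2.860 11.887 24.535
2 1.838 4.138 40.304
3 1.084 1.440 49.608
4 0.640 0.501 55.097
final: 55.097 1.850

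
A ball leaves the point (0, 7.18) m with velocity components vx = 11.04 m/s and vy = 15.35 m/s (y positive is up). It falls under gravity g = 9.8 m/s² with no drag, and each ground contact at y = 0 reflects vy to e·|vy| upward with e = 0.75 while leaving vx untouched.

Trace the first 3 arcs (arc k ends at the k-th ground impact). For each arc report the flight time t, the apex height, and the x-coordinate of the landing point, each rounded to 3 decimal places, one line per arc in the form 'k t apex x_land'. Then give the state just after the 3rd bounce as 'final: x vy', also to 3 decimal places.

1 3.546 19.202 39.147
2 2.969 10.801 71.928
3 2.227 6.075 96.515
final: 96.515 8.184

Arc 1: start y=7.180, vy=15.350 → t=3.546, apex=19.202, x_land=39.147, impact vy=-19.400
  bounce: vy ← 0.75·19.400 = 14.550
Arc 2: start y=0.000, vy=14.550 → t=2.969, apex=10.801, x_land=71.928, impact vy=-14.550
  bounce: vy ← 0.75·14.550 = 10.912
Arc 3: start y=0.000, vy=10.912 → t=2.227, apex=6.075, x_land=96.515, impact vy=-10.912
  bounce: vy ← 0.75·10.912 = 8.184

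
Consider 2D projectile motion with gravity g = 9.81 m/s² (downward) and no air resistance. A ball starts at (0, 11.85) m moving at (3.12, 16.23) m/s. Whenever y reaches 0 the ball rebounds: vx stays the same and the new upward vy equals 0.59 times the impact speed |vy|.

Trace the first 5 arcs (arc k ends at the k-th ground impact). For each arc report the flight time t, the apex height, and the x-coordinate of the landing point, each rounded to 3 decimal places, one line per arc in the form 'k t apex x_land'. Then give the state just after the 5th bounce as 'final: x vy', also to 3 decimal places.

Arc 1: start y=11.850, vy=16.230 → t=3.924, apex=25.276, x_land=12.244, impact vy=-22.269
  bounce: vy ← 0.59·22.269 = 13.139
Arc 2: start y=0.000, vy=13.139 → t=2.679, apex=8.798, x_land=20.602, impact vy=-13.139
  bounce: vy ← 0.59·13.139 = 7.752
Arc 3: start y=0.000, vy=7.752 → t=1.580, apex=3.063, x_land=25.533, impact vy=-7.752
  bounce: vy ← 0.59·7.752 = 4.574
Arc 4: start y=0.000, vy=4.574 → t=0.932, apex=1.066, x_land=28.442, impact vy=-4.574
  bounce: vy ← 0.59·4.574 = 2.698
Arc 5: start y=0.000, vy=2.698 → t=0.550, apex=0.371, x_land=30.158, impact vy=-2.698
  bounce: vy ← 0.59·2.698 = 1.592

1 3.924 25.276 12.244
2 2.679 8.798 20.602
3 1.580 3.063 25.533
4 0.932 1.066 28.442
5 0.550 0.371 30.158
final: 30.158 1.592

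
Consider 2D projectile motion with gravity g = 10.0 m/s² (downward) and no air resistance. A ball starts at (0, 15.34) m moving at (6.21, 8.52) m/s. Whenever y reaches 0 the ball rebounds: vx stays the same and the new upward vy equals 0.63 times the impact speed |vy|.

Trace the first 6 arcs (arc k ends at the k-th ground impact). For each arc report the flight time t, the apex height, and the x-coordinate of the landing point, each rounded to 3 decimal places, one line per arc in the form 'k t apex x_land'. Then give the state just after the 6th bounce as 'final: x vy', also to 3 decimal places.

Arc 1: start y=15.340, vy=8.520 → t=2.800, apex=18.970, x_land=17.387, impact vy=-19.478
  bounce: vy ← 0.63·19.478 = 12.271
Arc 2: start y=0.000, vy=12.271 → t=2.454, apex=7.529, x_land=32.627, impact vy=-12.271
  bounce: vy ← 0.63·12.271 = 7.731
Arc 3: start y=0.000, vy=7.731 → t=1.546, apex=2.988, x_land=42.229, impact vy=-7.731
  bounce: vy ← 0.63·7.731 = 4.870
Arc 4: start y=0.000, vy=4.870 → t=0.974, apex=1.186, x_land=48.278, impact vy=-4.870
  bounce: vy ← 0.63·4.870 = 3.068
Arc 5: start y=0.000, vy=3.068 → t=0.614, apex=0.471, x_land=52.089, impact vy=-3.068
  bounce: vy ← 0.63·3.068 = 1.933
Arc 6: start y=0.000, vy=1.933 → t=0.387, apex=0.187, x_land=54.490, impact vy=-1.933
  bounce: vy ← 0.63·1.933 = 1.218

1 2.800 18.970 17.387
2 2.454 7.529 32.627
3 1.546 2.988 42.229
4 0.974 1.186 48.278
5 0.614 0.471 52.089
6 0.387 0.187 54.490
final: 54.490 1.218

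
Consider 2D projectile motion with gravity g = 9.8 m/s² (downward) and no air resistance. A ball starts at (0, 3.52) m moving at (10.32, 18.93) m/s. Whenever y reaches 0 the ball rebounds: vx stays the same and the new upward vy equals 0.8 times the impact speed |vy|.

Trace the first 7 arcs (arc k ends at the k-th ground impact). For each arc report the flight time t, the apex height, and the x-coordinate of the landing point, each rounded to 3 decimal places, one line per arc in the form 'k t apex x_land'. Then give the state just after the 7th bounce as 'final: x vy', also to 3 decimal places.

1 4.041 21.803 41.703
2 3.375 13.954 76.534
3 2.700 8.930 104.398
4 2.160 5.716 126.690
5 1.728 3.658 144.523
6 1.382 2.341 158.789
7 1.106 1.498 170.203
final: 170.203 4.335

Arc 1: start y=3.520, vy=18.930 → t=4.041, apex=21.803, x_land=41.703, impact vy=-20.672
  bounce: vy ← 0.8·20.672 = 16.538
Arc 2: start y=0.000, vy=16.538 → t=3.375, apex=13.954, x_land=76.534, impact vy=-16.538
  bounce: vy ← 0.8·16.538 = 13.230
Arc 3: start y=0.000, vy=13.230 → t=2.700, apex=8.930, x_land=104.398, impact vy=-13.230
  bounce: vy ← 0.8·13.230 = 10.584
Arc 4: start y=0.000, vy=10.584 → t=2.160, apex=5.716, x_land=126.690, impact vy=-10.584
  bounce: vy ← 0.8·10.584 = 8.467
Arc 5: start y=0.000, vy=8.467 → t=1.728, apex=3.658, x_land=144.523, impact vy=-8.467
  bounce: vy ← 0.8·8.467 = 6.774
Arc 6: start y=0.000, vy=6.774 → t=1.382, apex=2.341, x_land=158.789, impact vy=-6.774
  bounce: vy ← 0.8·6.774 = 5.419
Arc 7: start y=0.000, vy=5.419 → t=1.106, apex=1.498, x_land=170.203, impact vy=-5.419
  bounce: vy ← 0.8·5.419 = 4.335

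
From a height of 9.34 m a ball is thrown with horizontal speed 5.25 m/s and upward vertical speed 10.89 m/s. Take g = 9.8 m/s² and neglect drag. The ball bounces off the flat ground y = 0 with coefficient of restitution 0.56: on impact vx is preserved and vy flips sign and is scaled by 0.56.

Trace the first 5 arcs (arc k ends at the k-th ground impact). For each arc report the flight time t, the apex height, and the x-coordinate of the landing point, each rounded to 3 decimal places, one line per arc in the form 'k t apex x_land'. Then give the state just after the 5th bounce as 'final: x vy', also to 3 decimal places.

1 2.883 15.391 15.138
2 1.985 4.826 25.559
3 1.112 1.514 31.395
4 0.622 0.475 34.663
5 0.349 0.149 36.493
final: 36.493 0.957

Arc 1: start y=9.340, vy=10.890 → t=2.883, apex=15.391, x_land=15.138, impact vy=-17.368
  bounce: vy ← 0.56·17.368 = 9.726
Arc 2: start y=0.000, vy=9.726 → t=1.985, apex=4.826, x_land=25.559, impact vy=-9.726
  bounce: vy ← 0.56·9.726 = 5.447
Arc 3: start y=0.000, vy=5.447 → t=1.112, apex=1.514, x_land=31.395, impact vy=-5.447
  bounce: vy ← 0.56·5.447 = 3.050
Arc 4: start y=0.000, vy=3.050 → t=0.622, apex=0.475, x_land=34.663, impact vy=-3.050
  bounce: vy ← 0.56·3.050 = 1.708
Arc 5: start y=0.000, vy=1.708 → t=0.349, apex=0.149, x_land=36.493, impact vy=-1.708
  bounce: vy ← 0.56·1.708 = 0.957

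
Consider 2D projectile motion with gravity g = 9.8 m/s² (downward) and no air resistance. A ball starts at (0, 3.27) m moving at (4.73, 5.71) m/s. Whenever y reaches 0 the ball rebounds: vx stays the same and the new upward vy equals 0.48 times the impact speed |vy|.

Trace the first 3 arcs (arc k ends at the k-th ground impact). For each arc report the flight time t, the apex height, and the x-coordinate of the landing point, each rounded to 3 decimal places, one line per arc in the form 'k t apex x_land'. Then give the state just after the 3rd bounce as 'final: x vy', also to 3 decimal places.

Arc 1: start y=3.270, vy=5.710 → t=1.586, apex=4.933, x_land=7.502, impact vy=-9.833
  bounce: vy ← 0.48·9.833 = 4.720
Arc 2: start y=0.000, vy=4.720 → t=0.963, apex=1.137, x_land=12.058, impact vy=-4.720
  bounce: vy ← 0.48·4.720 = 2.266
Arc 3: start y=0.000, vy=2.266 → t=0.462, apex=0.262, x_land=14.245, impact vy=-2.266
  bounce: vy ← 0.48·2.266 = 1.087

1 1.586 4.933 7.502
2 0.963 1.137 12.058
3 0.462 0.262 14.245
final: 14.245 1.087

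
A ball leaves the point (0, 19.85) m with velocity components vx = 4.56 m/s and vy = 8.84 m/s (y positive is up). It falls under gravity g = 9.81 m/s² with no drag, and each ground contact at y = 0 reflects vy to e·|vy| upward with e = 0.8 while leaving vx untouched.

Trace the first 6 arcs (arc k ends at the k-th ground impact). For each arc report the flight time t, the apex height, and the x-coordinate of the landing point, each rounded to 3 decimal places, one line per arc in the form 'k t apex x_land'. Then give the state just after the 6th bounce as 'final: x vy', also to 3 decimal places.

Arc 1: start y=19.850, vy=8.840 → t=3.105, apex=23.833, x_land=14.161, impact vy=-21.624
  bounce: vy ← 0.8·21.624 = 17.299
Arc 2: start y=0.000, vy=17.299 → t=3.527, apex=15.253, x_land=30.243, impact vy=-17.299
  bounce: vy ← 0.8·17.299 = 13.839
Arc 3: start y=0.000, vy=13.839 → t=2.821, apex=9.762, x_land=43.109, impact vy=-13.839
  bounce: vy ← 0.8·13.839 = 11.072
Arc 4: start y=0.000, vy=11.072 → t=2.257, apex=6.248, x_land=53.402, impact vy=-11.072
  bounce: vy ← 0.8·11.072 = 8.857
Arc 5: start y=0.000, vy=8.857 → t=1.806, apex=3.999, x_land=61.636, impact vy=-8.857
  bounce: vy ← 0.8·8.857 = 7.086
Arc 6: start y=0.000, vy=7.086 → t=1.445, apex=2.559, x_land=68.224, impact vy=-7.086
  bounce: vy ← 0.8·7.086 = 5.669

1 3.105 23.833 14.161
2 3.527 15.253 30.243
3 2.821 9.762 43.109
4 2.257 6.248 53.402
5 1.806 3.999 61.636
6 1.445 2.559 68.224
final: 68.224 5.669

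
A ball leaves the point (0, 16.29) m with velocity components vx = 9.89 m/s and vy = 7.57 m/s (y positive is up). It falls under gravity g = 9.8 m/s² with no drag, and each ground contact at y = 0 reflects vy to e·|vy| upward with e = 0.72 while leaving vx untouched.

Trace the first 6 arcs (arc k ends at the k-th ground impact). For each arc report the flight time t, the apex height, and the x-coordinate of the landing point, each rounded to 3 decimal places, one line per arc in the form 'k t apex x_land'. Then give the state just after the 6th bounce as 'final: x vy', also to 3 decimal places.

1 2.753 19.214 27.224
2 2.851 9.960 55.425
3 2.053 5.163 75.730
4 1.478 2.677 90.349
5 1.064 1.388 100.875
6 0.766 0.719 108.454
final: 108.454 2.704

Arc 1: start y=16.290, vy=7.570 → t=2.753, apex=19.214, x_land=27.224, impact vy=-19.406
  bounce: vy ← 0.72·19.406 = 13.972
Arc 2: start y=0.000, vy=13.972 → t=2.851, apex=9.960, x_land=55.425, impact vy=-13.972
  bounce: vy ← 0.72·13.972 = 10.060
Arc 3: start y=0.000, vy=10.060 → t=2.053, apex=5.163, x_land=75.730, impact vy=-10.060
  bounce: vy ← 0.72·10.060 = 7.243
Arc 4: start y=0.000, vy=7.243 → t=1.478, apex=2.677, x_land=90.349, impact vy=-7.243
  bounce: vy ← 0.72·7.243 = 5.215
Arc 5: start y=0.000, vy=5.215 → t=1.064, apex=1.388, x_land=100.875, impact vy=-5.215
  bounce: vy ← 0.72·5.215 = 3.755
Arc 6: start y=0.000, vy=3.755 → t=0.766, apex=0.719, x_land=108.454, impact vy=-3.755
  bounce: vy ← 0.72·3.755 = 2.704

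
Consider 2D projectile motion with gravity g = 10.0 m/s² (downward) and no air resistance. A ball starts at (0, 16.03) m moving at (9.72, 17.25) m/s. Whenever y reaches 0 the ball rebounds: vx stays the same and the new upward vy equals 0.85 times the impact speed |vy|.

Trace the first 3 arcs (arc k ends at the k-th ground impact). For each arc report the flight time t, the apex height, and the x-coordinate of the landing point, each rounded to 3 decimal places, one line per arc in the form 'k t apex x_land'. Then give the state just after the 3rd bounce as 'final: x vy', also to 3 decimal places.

1 4.211 30.908 40.934
2 4.227 22.331 82.017
3 3.593 16.134 116.938
final: 116.938 15.269

Arc 1: start y=16.030, vy=17.250 → t=4.211, apex=30.908, x_land=40.934, impact vy=-24.863
  bounce: vy ← 0.85·24.863 = 21.133
Arc 2: start y=0.000, vy=21.133 → t=4.227, apex=22.331, x_land=82.017, impact vy=-21.133
  bounce: vy ← 0.85·21.133 = 17.963
Arc 3: start y=0.000, vy=17.963 → t=3.593, apex=16.134, x_land=116.938, impact vy=-17.963
  bounce: vy ← 0.85·17.963 = 15.269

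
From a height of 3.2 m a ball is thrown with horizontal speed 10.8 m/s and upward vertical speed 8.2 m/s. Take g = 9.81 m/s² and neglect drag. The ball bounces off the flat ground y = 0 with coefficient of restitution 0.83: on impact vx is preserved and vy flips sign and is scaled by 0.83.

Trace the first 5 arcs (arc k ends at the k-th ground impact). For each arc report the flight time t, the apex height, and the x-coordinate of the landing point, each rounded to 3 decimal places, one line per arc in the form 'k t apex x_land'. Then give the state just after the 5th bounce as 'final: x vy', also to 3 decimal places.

Arc 1: start y=3.200, vy=8.200 → t=1.998, apex=6.627, x_land=21.581, impact vy=-11.403
  bounce: vy ← 0.83·11.403 = 9.464
Arc 2: start y=0.000, vy=9.464 → t=1.930, apex=4.565, x_land=42.420, impact vy=-9.464
  bounce: vy ← 0.83·9.464 = 7.855
Arc 3: start y=0.000, vy=7.855 → t=1.602, apex=3.145, x_land=59.716, impact vy=-7.855
  bounce: vy ← 0.83·7.855 = 6.520
Arc 4: start y=0.000, vy=6.520 → t=1.329, apex=2.167, x_land=74.072, impact vy=-6.520
  bounce: vy ← 0.83·6.520 = 5.412
Arc 5: start y=0.000, vy=5.412 → t=1.103, apex=1.493, x_land=85.988, impact vy=-5.412
  bounce: vy ← 0.83·5.412 = 4.492

1 1.998 6.627 21.581
2 1.930 4.565 42.420
3 1.602 3.145 59.716
4 1.329 2.167 74.072
5 1.103 1.493 85.988
final: 85.988 4.492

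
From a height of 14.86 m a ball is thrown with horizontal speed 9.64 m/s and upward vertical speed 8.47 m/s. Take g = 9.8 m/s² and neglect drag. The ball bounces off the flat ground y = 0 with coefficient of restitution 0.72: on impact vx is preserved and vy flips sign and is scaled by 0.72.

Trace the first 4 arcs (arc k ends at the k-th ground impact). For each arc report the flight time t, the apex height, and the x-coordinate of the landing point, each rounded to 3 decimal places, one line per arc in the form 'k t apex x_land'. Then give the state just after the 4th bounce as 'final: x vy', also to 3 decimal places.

1 2.808 18.520 27.073
2 2.800 9.601 54.061
3 2.016 4.977 73.492
4 1.451 2.580 87.482
final: 87.482 5.120

Arc 1: start y=14.860, vy=8.470 → t=2.808, apex=18.520, x_land=27.073, impact vy=-19.052
  bounce: vy ← 0.72·19.052 = 13.718
Arc 2: start y=0.000, vy=13.718 → t=2.800, apex=9.601, x_land=54.061, impact vy=-13.718
  bounce: vy ← 0.72·13.718 = 9.877
Arc 3: start y=0.000, vy=9.877 → t=2.016, apex=4.977, x_land=73.492, impact vy=-9.877
  bounce: vy ← 0.72·9.877 = 7.111
Arc 4: start y=0.000, vy=7.111 → t=1.451, apex=2.580, x_land=87.482, impact vy=-7.111
  bounce: vy ← 0.72·7.111 = 5.120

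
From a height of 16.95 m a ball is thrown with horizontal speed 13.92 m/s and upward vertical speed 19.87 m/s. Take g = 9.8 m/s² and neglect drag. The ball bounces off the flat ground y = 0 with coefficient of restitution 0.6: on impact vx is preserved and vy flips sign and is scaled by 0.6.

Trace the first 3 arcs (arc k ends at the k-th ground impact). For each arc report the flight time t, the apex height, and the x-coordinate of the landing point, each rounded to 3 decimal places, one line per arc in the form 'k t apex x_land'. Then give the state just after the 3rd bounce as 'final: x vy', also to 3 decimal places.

Arc 1: start y=16.950, vy=19.870 → t=4.779, apex=37.094, x_land=66.523, impact vy=-26.964
  bounce: vy ← 0.6·26.964 = 16.178
Arc 2: start y=0.000, vy=16.178 → t=3.302, apex=13.354, x_land=112.482, impact vy=-16.178
  bounce: vy ← 0.6·16.178 = 9.707
Arc 3: start y=0.000, vy=9.707 → t=1.981, apex=4.807, x_land=140.058, impact vy=-9.707
  bounce: vy ← 0.6·9.707 = 5.824

1 4.779 37.094 66.523
2 3.302 13.354 112.482
3 1.981 4.807 140.058
final: 140.058 5.824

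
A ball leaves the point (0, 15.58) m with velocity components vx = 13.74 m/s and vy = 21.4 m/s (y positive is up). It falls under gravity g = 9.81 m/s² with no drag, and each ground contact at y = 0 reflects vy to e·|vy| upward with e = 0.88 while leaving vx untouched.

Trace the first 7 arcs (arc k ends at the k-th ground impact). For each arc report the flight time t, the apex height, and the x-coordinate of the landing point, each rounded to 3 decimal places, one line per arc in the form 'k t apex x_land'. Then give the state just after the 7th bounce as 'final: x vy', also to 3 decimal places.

Arc 1: start y=15.580, vy=21.400 → t=4.998, apex=38.921, x_land=68.678, impact vy=-27.634
  bounce: vy ← 0.88·27.634 = 24.318
Arc 2: start y=0.000, vy=24.318 → t=4.958, apex=30.141, x_land=136.798, impact vy=-24.318
  bounce: vy ← 0.88·24.318 = 21.400
Arc 3: start y=0.000, vy=21.400 → t=4.363, apex=23.341, x_land=196.743, impact vy=-21.400
  bounce: vy ← 0.88·21.400 = 18.832
Arc 4: start y=0.000, vy=18.832 → t=3.839, apex=18.075, x_land=249.495, impact vy=-18.832
  bounce: vy ← 0.88·18.832 = 16.572
Arc 5: start y=0.000, vy=16.572 → t=3.379, apex=13.998, x_land=295.917, impact vy=-16.572
  bounce: vy ← 0.88·16.572 = 14.583
Arc 6: start y=0.000, vy=14.583 → t=2.973, apex=10.840, x_land=336.768, impact vy=-14.583
  bounce: vy ← 0.88·14.583 = 12.833
Arc 7: start y=0.000, vy=12.833 → t=2.616, apex=8.394, x_land=372.718, impact vy=-12.833
  bounce: vy ← 0.88·12.833 = 11.293

1 4.998 38.921 68.678
2 4.958 30.141 136.798
3 4.363 23.341 196.743
4 3.839 18.075 249.495
5 3.379 13.998 295.917
6 2.973 10.840 336.768
7 2.616 8.394 372.718
final: 372.718 11.293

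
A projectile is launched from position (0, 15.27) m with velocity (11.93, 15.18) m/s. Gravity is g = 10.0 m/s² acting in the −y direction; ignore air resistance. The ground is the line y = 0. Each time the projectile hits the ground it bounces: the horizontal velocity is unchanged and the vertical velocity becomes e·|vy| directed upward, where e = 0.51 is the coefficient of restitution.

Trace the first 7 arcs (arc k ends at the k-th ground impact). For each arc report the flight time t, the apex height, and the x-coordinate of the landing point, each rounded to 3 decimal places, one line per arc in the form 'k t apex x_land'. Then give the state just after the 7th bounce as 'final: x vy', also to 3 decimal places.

1 3.833 26.792 45.725
2 2.361 6.969 73.893
3 1.204 1.813 88.259
4 0.614 0.471 95.585
5 0.313 0.123 99.322
6 0.160 0.032 101.228
7 0.081 0.008 102.199
final: 102.199 0.208

Arc 1: start y=15.270, vy=15.180 → t=3.833, apex=26.792, x_land=45.725, impact vy=-23.148
  bounce: vy ← 0.51·23.148 = 11.806
Arc 2: start y=0.000, vy=11.806 → t=2.361, apex=6.969, x_land=73.893, impact vy=-11.806
  bounce: vy ← 0.51·11.806 = 6.021
Arc 3: start y=0.000, vy=6.021 → t=1.204, apex=1.813, x_land=88.259, impact vy=-6.021
  bounce: vy ← 0.51·6.021 = 3.071
Arc 4: start y=0.000, vy=3.071 → t=0.614, apex=0.471, x_land=95.585, impact vy=-3.071
  bounce: vy ← 0.51·3.071 = 1.566
Arc 5: start y=0.000, vy=1.566 → t=0.313, apex=0.123, x_land=99.322, impact vy=-1.566
  bounce: vy ← 0.51·1.566 = 0.799
Arc 6: start y=0.000, vy=0.799 → t=0.160, apex=0.032, x_land=101.228, impact vy=-0.799
  bounce: vy ← 0.51·0.799 = 0.407
Arc 7: start y=0.000, vy=0.407 → t=0.081, apex=0.008, x_land=102.199, impact vy=-0.407
  bounce: vy ← 0.51·0.407 = 0.208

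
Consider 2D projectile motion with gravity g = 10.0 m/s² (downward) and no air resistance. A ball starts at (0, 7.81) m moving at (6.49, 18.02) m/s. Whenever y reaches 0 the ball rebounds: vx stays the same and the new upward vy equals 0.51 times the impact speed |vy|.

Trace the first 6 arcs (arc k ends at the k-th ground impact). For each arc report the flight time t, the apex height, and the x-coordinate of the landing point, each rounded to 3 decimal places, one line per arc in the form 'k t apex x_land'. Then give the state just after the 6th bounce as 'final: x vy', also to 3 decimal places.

1 3.995 24.046 25.927
2 2.237 6.254 40.445
3 1.141 1.627 47.848
4 0.582 0.423 51.624
5 0.297 0.110 53.550
6 0.151 0.029 54.532
final: 54.532 0.386

Arc 1: start y=7.810, vy=18.020 → t=3.995, apex=24.046, x_land=25.927, impact vy=-21.930
  bounce: vy ← 0.51·21.930 = 11.184
Arc 2: start y=0.000, vy=11.184 → t=2.237, apex=6.254, x_land=40.445, impact vy=-11.184
  bounce: vy ← 0.51·11.184 = 5.704
Arc 3: start y=0.000, vy=5.704 → t=1.141, apex=1.627, x_land=47.848, impact vy=-5.704
  bounce: vy ← 0.51·5.704 = 2.909
Arc 4: start y=0.000, vy=2.909 → t=0.582, apex=0.423, x_land=51.624, impact vy=-2.909
  bounce: vy ← 0.51·2.909 = 1.484
Arc 5: start y=0.000, vy=1.484 → t=0.297, apex=0.110, x_land=53.550, impact vy=-1.484
  bounce: vy ← 0.51·1.484 = 0.757
Arc 6: start y=0.000, vy=0.757 → t=0.151, apex=0.029, x_land=54.532, impact vy=-0.757
  bounce: vy ← 0.51·0.757 = 0.386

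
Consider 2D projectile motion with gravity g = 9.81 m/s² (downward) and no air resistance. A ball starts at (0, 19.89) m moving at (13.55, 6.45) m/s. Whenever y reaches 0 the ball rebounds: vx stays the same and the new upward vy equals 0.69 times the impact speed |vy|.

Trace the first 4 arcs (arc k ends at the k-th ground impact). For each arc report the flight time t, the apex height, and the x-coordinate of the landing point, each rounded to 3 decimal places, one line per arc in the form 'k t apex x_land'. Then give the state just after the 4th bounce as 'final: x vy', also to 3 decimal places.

Arc 1: start y=19.890, vy=6.450 → t=2.776, apex=22.010, x_land=37.612, impact vy=-20.781
  bounce: vy ← 0.69·20.781 = 14.339
Arc 2: start y=0.000, vy=14.339 → t=2.923, apex=10.479, x_land=77.223, impact vy=-14.339
  bounce: vy ← 0.69·14.339 = 9.894
Arc 3: start y=0.000, vy=9.894 → t=2.017, apex=4.989, x_land=104.555, impact vy=-9.894
  bounce: vy ← 0.69·9.894 = 6.827
Arc 4: start y=0.000, vy=6.827 → t=1.392, apex=2.375, x_land=123.413, impact vy=-6.827
  bounce: vy ← 0.69·6.827 = 4.710

1 2.776 22.010 37.612
2 2.923 10.479 77.223
3 2.017 4.989 104.555
4 1.392 2.375 123.413
final: 123.413 4.710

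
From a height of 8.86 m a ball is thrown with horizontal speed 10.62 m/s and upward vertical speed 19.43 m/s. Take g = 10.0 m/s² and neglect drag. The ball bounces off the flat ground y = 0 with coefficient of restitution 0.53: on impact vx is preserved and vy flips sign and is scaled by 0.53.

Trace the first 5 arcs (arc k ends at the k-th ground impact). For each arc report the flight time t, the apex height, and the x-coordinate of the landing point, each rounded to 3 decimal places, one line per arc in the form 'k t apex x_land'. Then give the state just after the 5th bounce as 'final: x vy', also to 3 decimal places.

1 4.298 27.736 45.648
2 2.497 7.791 72.161
3 1.323 2.189 86.213
4 0.701 0.615 93.661
5 0.372 0.173 97.608
final: 97.608 0.985

Arc 1: start y=8.860, vy=19.430 → t=4.298, apex=27.736, x_land=45.648, impact vy=-23.553
  bounce: vy ← 0.53·23.553 = 12.483
Arc 2: start y=0.000, vy=12.483 → t=2.497, apex=7.791, x_land=72.161, impact vy=-12.483
  bounce: vy ← 0.53·12.483 = 6.616
Arc 3: start y=0.000, vy=6.616 → t=1.323, apex=2.189, x_land=86.213, impact vy=-6.616
  bounce: vy ← 0.53·6.616 = 3.506
Arc 4: start y=0.000, vy=3.506 → t=0.701, apex=0.615, x_land=93.661, impact vy=-3.506
  bounce: vy ← 0.53·3.506 = 1.858
Arc 5: start y=0.000, vy=1.858 → t=0.372, apex=0.173, x_land=97.608, impact vy=-1.858
  bounce: vy ← 0.53·1.858 = 0.985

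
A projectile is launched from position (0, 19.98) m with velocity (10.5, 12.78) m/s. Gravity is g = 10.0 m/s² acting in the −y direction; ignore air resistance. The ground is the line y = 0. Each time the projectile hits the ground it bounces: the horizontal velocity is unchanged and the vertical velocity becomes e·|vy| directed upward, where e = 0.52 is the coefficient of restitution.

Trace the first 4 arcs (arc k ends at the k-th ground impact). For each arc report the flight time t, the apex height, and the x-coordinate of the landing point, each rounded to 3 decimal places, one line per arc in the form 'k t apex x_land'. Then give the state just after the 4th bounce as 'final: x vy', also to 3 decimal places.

1 3.651 28.146 38.331
2 2.468 7.611 64.240
3 1.283 2.058 77.713
4 0.667 0.556 84.719
final: 84.719 1.735

Arc 1: start y=19.980, vy=12.780 → t=3.651, apex=28.146, x_land=38.331, impact vy=-23.726
  bounce: vy ← 0.52·23.726 = 12.338
Arc 2: start y=0.000, vy=12.338 → t=2.468, apex=7.611, x_land=64.240, impact vy=-12.338
  bounce: vy ← 0.52·12.338 = 6.416
Arc 3: start y=0.000, vy=6.416 → t=1.283, apex=2.058, x_land=77.713, impact vy=-6.416
  bounce: vy ← 0.52·6.416 = 3.336
Arc 4: start y=0.000, vy=3.336 → t=0.667, apex=0.556, x_land=84.719, impact vy=-3.336
  bounce: vy ← 0.52·3.336 = 1.735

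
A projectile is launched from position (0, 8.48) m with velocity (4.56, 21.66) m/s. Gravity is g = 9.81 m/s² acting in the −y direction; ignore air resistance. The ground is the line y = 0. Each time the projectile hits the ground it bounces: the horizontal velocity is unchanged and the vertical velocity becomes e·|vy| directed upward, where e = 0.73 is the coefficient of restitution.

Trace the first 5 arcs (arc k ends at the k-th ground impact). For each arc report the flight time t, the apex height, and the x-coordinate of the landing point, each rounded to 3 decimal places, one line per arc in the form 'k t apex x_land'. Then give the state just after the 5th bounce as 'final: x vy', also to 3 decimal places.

1 4.778 32.392 21.787
2 3.752 17.262 38.895
3 2.739 9.199 51.385
4 1.999 4.902 60.502
5 1.460 2.612 67.158
final: 67.158 5.226

Arc 1: start y=8.480, vy=21.660 → t=4.778, apex=32.392, x_land=21.787, impact vy=-25.210
  bounce: vy ← 0.73·25.210 = 18.403
Arc 2: start y=0.000, vy=18.403 → t=3.752, apex=17.262, x_land=38.895, impact vy=-18.403
  bounce: vy ← 0.73·18.403 = 13.434
Arc 3: start y=0.000, vy=13.434 → t=2.739, apex=9.199, x_land=51.385, impact vy=-13.434
  bounce: vy ← 0.73·13.434 = 9.807
Arc 4: start y=0.000, vy=9.807 → t=1.999, apex=4.902, x_land=60.502, impact vy=-9.807
  bounce: vy ← 0.73·9.807 = 7.159
Arc 5: start y=0.000, vy=7.159 → t=1.460, apex=2.612, x_land=67.158, impact vy=-7.159
  bounce: vy ← 0.73·7.159 = 5.226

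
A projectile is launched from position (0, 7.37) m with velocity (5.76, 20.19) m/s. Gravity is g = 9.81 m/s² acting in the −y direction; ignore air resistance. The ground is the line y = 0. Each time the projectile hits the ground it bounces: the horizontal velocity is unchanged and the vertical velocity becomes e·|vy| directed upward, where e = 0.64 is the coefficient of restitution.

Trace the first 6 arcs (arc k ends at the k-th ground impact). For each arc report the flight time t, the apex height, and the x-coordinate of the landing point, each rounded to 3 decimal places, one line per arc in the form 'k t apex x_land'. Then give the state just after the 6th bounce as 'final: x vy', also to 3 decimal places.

Arc 1: start y=7.370, vy=20.190 → t=4.454, apex=28.147, x_land=25.653, impact vy=-23.500
  bounce: vy ← 0.64·23.500 = 15.040
Arc 2: start y=0.000, vy=15.040 → t=3.066, apex=11.529, x_land=43.314, impact vy=-15.040
  bounce: vy ← 0.64·15.040 = 9.625
Arc 3: start y=0.000, vy=9.625 → t=1.962, apex=4.722, x_land=54.617, impact vy=-9.625
  bounce: vy ← 0.64·9.625 = 6.160
Arc 4: start y=0.000, vy=6.160 → t=1.256, apex=1.934, x_land=61.852, impact vy=-6.160
  bounce: vy ← 0.64·6.160 = 3.943
Arc 5: start y=0.000, vy=3.943 → t=0.804, apex=0.792, x_land=66.481, impact vy=-3.943
  bounce: vy ← 0.64·3.943 = 2.523
Arc 6: start y=0.000, vy=2.523 → t=0.514, apex=0.325, x_land=69.444, impact vy=-2.523
  bounce: vy ← 0.64·2.523 = 1.615

1 4.454 28.147 25.653
2 3.066 11.529 43.314
3 1.962 4.722 54.617
4 1.256 1.934 61.852
5 0.804 0.792 66.481
6 0.514 0.325 69.444
final: 69.444 1.615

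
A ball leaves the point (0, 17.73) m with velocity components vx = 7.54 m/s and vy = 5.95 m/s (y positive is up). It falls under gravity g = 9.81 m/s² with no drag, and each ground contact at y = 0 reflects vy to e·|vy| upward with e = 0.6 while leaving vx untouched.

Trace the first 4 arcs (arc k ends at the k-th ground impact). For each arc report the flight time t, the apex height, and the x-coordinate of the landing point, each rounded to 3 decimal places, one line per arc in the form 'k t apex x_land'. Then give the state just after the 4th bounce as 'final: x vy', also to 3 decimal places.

1 2.602 19.534 19.620
2 2.395 7.032 37.677
3 1.437 2.532 48.511
4 0.862 0.911 55.011
final: 55.011 2.537

Arc 1: start y=17.730, vy=5.950 → t=2.602, apex=19.534, x_land=19.620, impact vy=-19.577
  bounce: vy ← 0.6·19.577 = 11.746
Arc 2: start y=0.000, vy=11.746 → t=2.395, apex=7.032, x_land=37.677, impact vy=-11.746
  bounce: vy ← 0.6·11.746 = 7.048
Arc 3: start y=0.000, vy=7.048 → t=1.437, apex=2.532, x_land=48.511, impact vy=-7.048
  bounce: vy ← 0.6·7.048 = 4.229
Arc 4: start y=0.000, vy=4.229 → t=0.862, apex=0.911, x_land=55.011, impact vy=-4.229
  bounce: vy ← 0.6·4.229 = 2.537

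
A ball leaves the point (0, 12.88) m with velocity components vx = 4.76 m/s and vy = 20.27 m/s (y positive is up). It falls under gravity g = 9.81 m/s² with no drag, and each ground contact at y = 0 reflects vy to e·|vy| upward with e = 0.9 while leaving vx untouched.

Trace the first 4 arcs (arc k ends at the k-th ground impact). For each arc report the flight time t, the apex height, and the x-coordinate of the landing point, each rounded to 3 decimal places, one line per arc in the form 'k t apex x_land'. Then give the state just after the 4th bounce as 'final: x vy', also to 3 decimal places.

1 4.692 33.822 22.335
2 4.727 27.395 44.833
3 4.254 22.190 65.082
4 3.829 17.974 83.306
final: 83.306 16.901

Arc 1: start y=12.880, vy=20.270 → t=4.692, apex=33.822, x_land=22.335, impact vy=-25.760
  bounce: vy ← 0.9·25.760 = 23.184
Arc 2: start y=0.000, vy=23.184 → t=4.727, apex=27.395, x_land=44.833, impact vy=-23.184
  bounce: vy ← 0.9·23.184 = 20.866
Arc 3: start y=0.000, vy=20.866 → t=4.254, apex=22.190, x_land=65.082, impact vy=-20.866
  bounce: vy ← 0.9·20.866 = 18.779
Arc 4: start y=0.000, vy=18.779 → t=3.829, apex=17.974, x_land=83.306, impact vy=-18.779
  bounce: vy ← 0.9·18.779 = 16.901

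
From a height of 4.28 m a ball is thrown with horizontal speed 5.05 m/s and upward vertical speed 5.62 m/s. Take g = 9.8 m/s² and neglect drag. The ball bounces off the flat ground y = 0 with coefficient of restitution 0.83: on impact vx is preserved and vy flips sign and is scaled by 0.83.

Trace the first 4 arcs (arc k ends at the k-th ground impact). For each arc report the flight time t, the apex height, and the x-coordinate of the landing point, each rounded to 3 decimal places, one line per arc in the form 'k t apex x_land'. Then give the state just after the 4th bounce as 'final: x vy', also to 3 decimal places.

Arc 1: start y=4.280, vy=5.620 → t=1.670, apex=5.891, x_land=8.433, impact vy=-10.746
  bounce: vy ← 0.83·10.746 = 8.919
Arc 2: start y=0.000, vy=8.919 → t=1.820, apex=4.059, x_land=17.625, impact vy=-8.919
  bounce: vy ← 0.83·8.919 = 7.403
Arc 3: start y=0.000, vy=7.403 → t=1.511, apex=2.796, x_land=25.255, impact vy=-7.403
  bounce: vy ← 0.83·7.403 = 6.144
Arc 4: start y=0.000, vy=6.144 → t=1.254, apex=1.926, x_land=31.587, impact vy=-6.144
  bounce: vy ← 0.83·6.144 = 5.100

1 1.670 5.891 8.433
2 1.820 4.059 17.625
3 1.511 2.796 25.255
4 1.254 1.926 31.587
final: 31.587 5.100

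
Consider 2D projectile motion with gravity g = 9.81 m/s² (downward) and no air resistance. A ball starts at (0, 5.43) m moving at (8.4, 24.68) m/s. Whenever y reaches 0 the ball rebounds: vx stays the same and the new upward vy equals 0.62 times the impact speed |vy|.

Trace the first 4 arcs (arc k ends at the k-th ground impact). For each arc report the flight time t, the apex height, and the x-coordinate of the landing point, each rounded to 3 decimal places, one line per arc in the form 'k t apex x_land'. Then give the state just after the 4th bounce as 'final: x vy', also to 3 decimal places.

Arc 1: start y=5.430, vy=24.680 → t=5.243, apex=36.475, x_land=44.039, impact vy=-26.751
  bounce: vy ← 0.62·26.751 = 16.586
Arc 2: start y=0.000, vy=16.586 → t=3.381, apex=14.021, x_land=72.443, impact vy=-16.586
  bounce: vy ← 0.62·16.586 = 10.283
Arc 3: start y=0.000, vy=10.283 → t=2.096, apex=5.390, x_land=90.054, impact vy=-10.283
  bounce: vy ← 0.62·10.283 = 6.376
Arc 4: start y=0.000, vy=6.376 → t=1.300, apex=2.072, x_land=100.972, impact vy=-6.376
  bounce: vy ← 0.62·6.376 = 3.953

1 5.243 36.475 44.039
2 3.381 14.021 72.443
3 2.096 5.390 90.054
4 1.300 2.072 100.972
final: 100.972 3.953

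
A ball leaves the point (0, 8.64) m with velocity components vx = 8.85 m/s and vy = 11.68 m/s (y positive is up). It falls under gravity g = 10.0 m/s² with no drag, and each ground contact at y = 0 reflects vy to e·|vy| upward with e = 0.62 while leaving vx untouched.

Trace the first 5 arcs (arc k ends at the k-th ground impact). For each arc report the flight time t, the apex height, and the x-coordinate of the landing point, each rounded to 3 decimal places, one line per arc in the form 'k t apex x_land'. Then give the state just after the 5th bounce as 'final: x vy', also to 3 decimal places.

1 2.926 15.461 25.899
2 2.181 5.943 45.197
3 1.352 2.285 57.161
4 0.838 0.878 64.579
5 0.520 0.338 69.178
final: 69.178 1.611

Arc 1: start y=8.640, vy=11.680 → t=2.926, apex=15.461, x_land=25.899, impact vy=-17.585
  bounce: vy ← 0.62·17.585 = 10.903
Arc 2: start y=0.000, vy=10.903 → t=2.181, apex=5.943, x_land=45.197, impact vy=-10.903
  bounce: vy ← 0.62·10.903 = 6.760
Arc 3: start y=0.000, vy=6.760 → t=1.352, apex=2.285, x_land=57.161, impact vy=-6.760
  bounce: vy ← 0.62·6.760 = 4.191
Arc 4: start y=0.000, vy=4.191 → t=0.838, apex=0.878, x_land=64.579, impact vy=-4.191
  bounce: vy ← 0.62·4.191 = 2.598
Arc 5: start y=0.000, vy=2.598 → t=0.520, apex=0.338, x_land=69.178, impact vy=-2.598
  bounce: vy ← 0.62·2.598 = 1.611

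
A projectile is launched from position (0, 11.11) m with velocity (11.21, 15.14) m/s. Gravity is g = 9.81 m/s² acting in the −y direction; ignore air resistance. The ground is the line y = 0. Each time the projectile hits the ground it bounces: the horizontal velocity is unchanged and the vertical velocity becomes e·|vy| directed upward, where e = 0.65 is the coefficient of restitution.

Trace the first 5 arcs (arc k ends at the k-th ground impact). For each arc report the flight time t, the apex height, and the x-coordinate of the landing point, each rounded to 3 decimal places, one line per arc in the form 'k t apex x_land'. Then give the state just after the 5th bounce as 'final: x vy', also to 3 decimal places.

1 3.699 22.793 41.466
2 2.802 9.630 72.880
3 1.822 4.069 93.300
4 1.184 1.719 106.572
5 0.770 0.726 115.199
final: 115.199 2.454

Arc 1: start y=11.110, vy=15.140 → t=3.699, apex=22.793, x_land=41.466, impact vy=-21.147
  bounce: vy ← 0.65·21.147 = 13.746
Arc 2: start y=0.000, vy=13.746 → t=2.802, apex=9.630, x_land=72.880, impact vy=-13.746
  bounce: vy ← 0.65·13.746 = 8.935
Arc 3: start y=0.000, vy=8.935 → t=1.822, apex=4.069, x_land=93.300, impact vy=-8.935
  bounce: vy ← 0.65·8.935 = 5.808
Arc 4: start y=0.000, vy=5.808 → t=1.184, apex=1.719, x_land=106.572, impact vy=-5.808
  bounce: vy ← 0.65·5.808 = 3.775
Arc 5: start y=0.000, vy=3.775 → t=0.770, apex=0.726, x_land=115.199, impact vy=-3.775
  bounce: vy ← 0.65·3.775 = 2.454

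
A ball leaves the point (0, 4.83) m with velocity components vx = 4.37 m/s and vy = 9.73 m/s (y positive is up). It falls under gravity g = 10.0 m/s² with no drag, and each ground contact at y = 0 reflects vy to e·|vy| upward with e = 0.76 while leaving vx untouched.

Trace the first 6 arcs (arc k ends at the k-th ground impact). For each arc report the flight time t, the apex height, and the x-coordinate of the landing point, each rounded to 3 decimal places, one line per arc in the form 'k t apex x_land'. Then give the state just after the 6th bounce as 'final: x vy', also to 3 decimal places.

1 2.356 9.564 10.296
2 2.102 5.524 19.482
3 1.598 3.191 26.464
4 1.214 1.843 31.770
5 0.923 1.064 35.803
6 0.701 0.615 38.868
final: 38.868 2.665

Arc 1: start y=4.830, vy=9.730 → t=2.356, apex=9.564, x_land=10.296, impact vy=-13.830
  bounce: vy ← 0.76·13.830 = 10.511
Arc 2: start y=0.000, vy=10.511 → t=2.102, apex=5.524, x_land=19.482, impact vy=-10.511
  bounce: vy ← 0.76·10.511 = 7.988
Arc 3: start y=0.000, vy=7.988 → t=1.598, apex=3.191, x_land=26.464, impact vy=-7.988
  bounce: vy ← 0.76·7.988 = 6.071
Arc 4: start y=0.000, vy=6.071 → t=1.214, apex=1.843, x_land=31.770, impact vy=-6.071
  bounce: vy ← 0.76·6.071 = 4.614
Arc 5: start y=0.000, vy=4.614 → t=0.923, apex=1.064, x_land=35.803, impact vy=-4.614
  bounce: vy ← 0.76·4.614 = 3.507
Arc 6: start y=0.000, vy=3.507 → t=0.701, apex=0.615, x_land=38.868, impact vy=-3.507
  bounce: vy ← 0.76·3.507 = 2.665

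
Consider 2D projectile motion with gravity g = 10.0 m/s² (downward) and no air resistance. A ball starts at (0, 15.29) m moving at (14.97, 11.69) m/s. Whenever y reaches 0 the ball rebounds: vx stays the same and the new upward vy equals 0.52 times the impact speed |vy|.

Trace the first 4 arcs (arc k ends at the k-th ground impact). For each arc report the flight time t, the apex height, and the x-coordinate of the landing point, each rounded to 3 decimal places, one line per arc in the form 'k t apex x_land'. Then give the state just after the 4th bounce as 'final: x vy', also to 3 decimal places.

1 3.272 22.123 48.989
2 2.188 5.982 81.737
3 1.138 1.618 98.766
4 0.592 0.437 107.622
final: 107.622 1.538

Arc 1: start y=15.290, vy=11.690 → t=3.272, apex=22.123, x_land=48.989, impact vy=-21.035
  bounce: vy ← 0.52·21.035 = 10.938
Arc 2: start y=0.000, vy=10.938 → t=2.188, apex=5.982, x_land=81.737, impact vy=-10.938
  bounce: vy ← 0.52·10.938 = 5.688
Arc 3: start y=0.000, vy=5.688 → t=1.138, apex=1.618, x_land=98.766, impact vy=-5.688
  bounce: vy ← 0.52·5.688 = 2.958
Arc 4: start y=0.000, vy=2.958 → t=0.592, apex=0.437, x_land=107.622, impact vy=-2.958
  bounce: vy ← 0.52·2.958 = 1.538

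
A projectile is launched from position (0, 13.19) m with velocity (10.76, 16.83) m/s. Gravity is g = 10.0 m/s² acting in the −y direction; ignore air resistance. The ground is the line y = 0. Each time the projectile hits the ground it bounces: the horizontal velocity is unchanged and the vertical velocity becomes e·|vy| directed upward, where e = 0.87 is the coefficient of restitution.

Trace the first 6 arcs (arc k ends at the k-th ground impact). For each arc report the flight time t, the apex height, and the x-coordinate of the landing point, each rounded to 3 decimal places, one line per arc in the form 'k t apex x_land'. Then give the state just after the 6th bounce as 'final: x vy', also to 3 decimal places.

Arc 1: start y=13.190, vy=16.830 → t=4.022, apex=27.352, x_land=43.276, impact vy=-23.389
  bounce: vy ← 0.87·23.389 = 20.348
Arc 2: start y=0.000, vy=20.348 → t=4.070, apex=20.703, x_land=87.066, impact vy=-20.348
  bounce: vy ← 0.87·20.348 = 17.703
Arc 3: start y=0.000, vy=17.703 → t=3.541, apex=15.670, x_land=125.163, impact vy=-17.703
  bounce: vy ← 0.87·17.703 = 15.402
Arc 4: start y=0.000, vy=15.402 → t=3.080, apex=11.861, x_land=158.308, impact vy=-15.402
  bounce: vy ← 0.87·15.402 = 13.400
Arc 5: start y=0.000, vy=13.400 → t=2.680, apex=8.977, x_land=187.143, impact vy=-13.400
  bounce: vy ← 0.87·13.400 = 11.658
Arc 6: start y=0.000, vy=11.658 → t=2.332, apex=6.795, x_land=212.231, impact vy=-11.658
  bounce: vy ← 0.87·11.658 = 10.142

1 4.022 27.352 43.276
2 4.070 20.703 87.066
3 3.541 15.670 125.163
4 3.080 11.861 158.308
5 2.680 8.977 187.143
6 2.332 6.795 212.231
final: 212.231 10.142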